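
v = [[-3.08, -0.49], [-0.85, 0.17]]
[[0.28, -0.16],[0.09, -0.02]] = v@ [[-0.10, 0.04], [0.05, 0.08]]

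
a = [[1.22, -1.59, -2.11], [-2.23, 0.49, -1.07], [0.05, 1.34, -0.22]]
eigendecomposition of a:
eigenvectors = [[(-0.78+0j), 0.47-0.20j, 0.47+0.20j], [(0.59+0j), (0.66+0j), (0.66-0j)], [(0.23+0j), -0.20-0.52j, -0.20+0.52j]]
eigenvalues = [(3.04+0j), (-0.77+1.52j), (-0.77-1.52j)]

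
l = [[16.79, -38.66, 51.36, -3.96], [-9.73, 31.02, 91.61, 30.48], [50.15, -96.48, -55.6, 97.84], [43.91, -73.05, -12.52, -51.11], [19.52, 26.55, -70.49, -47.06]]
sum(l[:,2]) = 4.360000000000014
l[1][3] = 30.48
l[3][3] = -51.11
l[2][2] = -55.6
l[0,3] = -3.96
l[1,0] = -9.73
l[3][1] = -73.05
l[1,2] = 91.61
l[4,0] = 19.52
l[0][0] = 16.79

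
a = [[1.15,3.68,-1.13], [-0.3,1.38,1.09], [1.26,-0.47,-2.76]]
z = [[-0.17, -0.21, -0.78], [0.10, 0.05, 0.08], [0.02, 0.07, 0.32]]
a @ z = [[0.15, -0.14, -0.96], [0.21, 0.21, 0.69], [-0.32, -0.48, -1.90]]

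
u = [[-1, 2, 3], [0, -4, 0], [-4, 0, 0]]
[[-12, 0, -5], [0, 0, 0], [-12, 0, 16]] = u @ [[3, 0, -4], [0, 0, 0], [-3, 0, -3]]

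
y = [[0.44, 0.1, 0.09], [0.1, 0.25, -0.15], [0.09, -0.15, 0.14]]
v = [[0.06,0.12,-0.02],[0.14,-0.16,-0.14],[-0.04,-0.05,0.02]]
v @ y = [[0.04, 0.04, -0.02],[0.03, -0.0, 0.02],[-0.02, -0.02, 0.01]]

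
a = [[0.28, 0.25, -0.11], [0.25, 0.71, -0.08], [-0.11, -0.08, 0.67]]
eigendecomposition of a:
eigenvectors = [[-0.91, 0.40, 0.09], [0.39, 0.78, 0.49], [-0.13, -0.48, 0.86]]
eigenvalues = [0.16, 0.89, 0.61]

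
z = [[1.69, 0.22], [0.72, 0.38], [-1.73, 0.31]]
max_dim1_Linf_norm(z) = 1.73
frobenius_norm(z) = 2.58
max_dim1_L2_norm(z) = 1.76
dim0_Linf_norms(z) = [1.73, 0.38]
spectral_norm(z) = 2.52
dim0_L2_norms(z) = [2.52, 0.54]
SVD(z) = [[-0.67, -0.35], [-0.29, -0.69], [0.68, -0.64]] @ diag([2.5237586159728482, 0.5356700927836207]) @ [[-1.0, -0.02], [0.02, -1.00]]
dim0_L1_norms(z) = [4.14, 0.91]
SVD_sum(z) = [[1.69, 0.03], [0.73, 0.01], [-1.72, -0.03]] + [[-0.00, 0.19], [-0.01, 0.37], [-0.01, 0.34]]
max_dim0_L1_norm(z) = 4.14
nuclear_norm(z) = 3.06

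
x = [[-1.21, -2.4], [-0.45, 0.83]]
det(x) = -2.08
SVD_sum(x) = [[-1.06, -2.46], [0.23, 0.54]] + [[-0.15, 0.06], [-0.68, 0.29]]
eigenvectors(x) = [[-0.98,0.70], [-0.18,-0.72]]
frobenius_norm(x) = 2.85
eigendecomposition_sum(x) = [[-1.4, -1.36],[-0.25, -0.25]] + [[0.19, -1.04], [-0.20, 1.08]]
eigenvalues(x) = [-1.65, 1.27]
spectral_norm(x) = 2.75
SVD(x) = [[-0.98, 0.21], [0.21, 0.98]] @ diag([2.7457743459427393, 0.7590936972223667]) @ [[0.4, 0.92], [-0.92, 0.40]]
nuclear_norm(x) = 3.50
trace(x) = -0.38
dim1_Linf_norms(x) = [2.4, 0.83]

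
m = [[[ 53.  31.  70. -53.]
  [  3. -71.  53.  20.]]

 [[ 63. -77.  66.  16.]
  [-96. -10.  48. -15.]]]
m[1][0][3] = 16.0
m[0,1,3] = 20.0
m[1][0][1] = -77.0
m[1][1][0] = -96.0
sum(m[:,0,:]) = 169.0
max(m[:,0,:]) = 70.0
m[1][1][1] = -10.0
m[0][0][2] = 70.0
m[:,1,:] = [[3.0, -71.0, 53.0, 20.0], [-96.0, -10.0, 48.0, -15.0]]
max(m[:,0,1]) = 31.0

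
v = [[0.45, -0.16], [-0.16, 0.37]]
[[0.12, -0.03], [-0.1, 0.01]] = v@[[0.21, -0.08], [-0.19, -0.01]]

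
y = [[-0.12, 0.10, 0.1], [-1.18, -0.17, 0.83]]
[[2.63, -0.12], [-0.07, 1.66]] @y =[[-0.17, 0.28, 0.16], [-1.95, -0.29, 1.37]]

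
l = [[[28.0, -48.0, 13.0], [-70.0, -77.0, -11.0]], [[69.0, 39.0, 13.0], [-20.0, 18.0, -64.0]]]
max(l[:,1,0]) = -20.0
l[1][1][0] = -20.0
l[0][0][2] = 13.0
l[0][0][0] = 28.0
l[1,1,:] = [-20.0, 18.0, -64.0]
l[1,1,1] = 18.0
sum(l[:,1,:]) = -224.0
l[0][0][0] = 28.0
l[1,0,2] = 13.0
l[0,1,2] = -11.0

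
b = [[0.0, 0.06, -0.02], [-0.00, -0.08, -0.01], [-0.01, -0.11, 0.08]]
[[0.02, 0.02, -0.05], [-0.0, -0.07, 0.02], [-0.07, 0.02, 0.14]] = b @ [[-0.09, -0.26, 0.24],  [0.14, 0.71, -0.42],  [-0.65, 1.16, 1.2]]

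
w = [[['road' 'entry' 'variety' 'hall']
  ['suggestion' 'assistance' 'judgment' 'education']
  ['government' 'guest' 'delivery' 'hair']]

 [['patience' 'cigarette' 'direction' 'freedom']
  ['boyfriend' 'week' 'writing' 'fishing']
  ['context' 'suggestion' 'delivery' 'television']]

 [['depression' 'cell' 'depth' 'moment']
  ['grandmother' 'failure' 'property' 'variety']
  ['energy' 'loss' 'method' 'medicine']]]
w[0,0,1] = 'entry'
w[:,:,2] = [['variety', 'judgment', 'delivery'], ['direction', 'writing', 'delivery'], ['depth', 'property', 'method']]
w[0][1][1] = 'assistance'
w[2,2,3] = 'medicine'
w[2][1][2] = 'property'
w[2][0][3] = 'moment'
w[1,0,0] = 'patience'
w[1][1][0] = 'boyfriend'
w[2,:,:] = [['depression', 'cell', 'depth', 'moment'], ['grandmother', 'failure', 'property', 'variety'], ['energy', 'loss', 'method', 'medicine']]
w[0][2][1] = 'guest'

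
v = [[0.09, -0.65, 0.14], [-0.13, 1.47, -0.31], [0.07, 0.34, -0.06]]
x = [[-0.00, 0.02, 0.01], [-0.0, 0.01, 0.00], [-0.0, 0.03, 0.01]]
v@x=[[0.0, -0.0, 0.00], [0.00, 0.00, -0.00], [0.00, 0.00, 0.00]]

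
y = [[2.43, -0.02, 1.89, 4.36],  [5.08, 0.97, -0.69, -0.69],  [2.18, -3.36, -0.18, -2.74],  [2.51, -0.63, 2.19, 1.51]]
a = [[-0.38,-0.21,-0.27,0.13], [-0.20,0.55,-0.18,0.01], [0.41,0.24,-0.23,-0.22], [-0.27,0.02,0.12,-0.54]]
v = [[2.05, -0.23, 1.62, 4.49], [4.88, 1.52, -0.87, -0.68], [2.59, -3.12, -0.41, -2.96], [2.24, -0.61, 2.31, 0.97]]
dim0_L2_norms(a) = [0.65, 0.64, 0.42, 0.6]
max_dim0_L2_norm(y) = 6.54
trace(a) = -0.60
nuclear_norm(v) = 17.37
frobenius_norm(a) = 1.17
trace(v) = 4.13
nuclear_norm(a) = 2.26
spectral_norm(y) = 6.87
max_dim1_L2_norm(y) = 5.34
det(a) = -0.09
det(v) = 194.78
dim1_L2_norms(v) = [5.2, 5.23, 5.04, 3.42]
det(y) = 130.98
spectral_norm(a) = 0.71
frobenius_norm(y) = 9.67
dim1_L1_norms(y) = [8.7, 7.43, 8.46, 6.84]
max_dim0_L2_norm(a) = 0.65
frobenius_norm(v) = 9.56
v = a + y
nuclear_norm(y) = 17.05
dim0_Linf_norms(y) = [5.08, 3.36, 2.19, 4.36]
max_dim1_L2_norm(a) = 0.62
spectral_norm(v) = 6.36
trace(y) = 4.73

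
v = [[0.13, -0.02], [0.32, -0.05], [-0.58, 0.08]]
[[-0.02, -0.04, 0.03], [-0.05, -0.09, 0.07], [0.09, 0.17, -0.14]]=v @ [[-0.08, -0.25, 0.3],[0.58, 0.26, 0.45]]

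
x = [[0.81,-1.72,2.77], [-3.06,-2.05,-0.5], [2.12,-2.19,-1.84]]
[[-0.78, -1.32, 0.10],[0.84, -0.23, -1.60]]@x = [[3.62,  3.83,  -1.68], [-2.01,  2.53,  5.39]]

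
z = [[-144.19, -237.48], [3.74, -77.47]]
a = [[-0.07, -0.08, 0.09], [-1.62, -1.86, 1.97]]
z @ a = [[394.81, 453.25, -480.81], [125.24, 143.80, -152.28]]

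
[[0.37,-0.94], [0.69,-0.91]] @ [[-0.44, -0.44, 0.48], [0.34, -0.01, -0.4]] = [[-0.48, -0.15, 0.55], [-0.61, -0.29, 0.7]]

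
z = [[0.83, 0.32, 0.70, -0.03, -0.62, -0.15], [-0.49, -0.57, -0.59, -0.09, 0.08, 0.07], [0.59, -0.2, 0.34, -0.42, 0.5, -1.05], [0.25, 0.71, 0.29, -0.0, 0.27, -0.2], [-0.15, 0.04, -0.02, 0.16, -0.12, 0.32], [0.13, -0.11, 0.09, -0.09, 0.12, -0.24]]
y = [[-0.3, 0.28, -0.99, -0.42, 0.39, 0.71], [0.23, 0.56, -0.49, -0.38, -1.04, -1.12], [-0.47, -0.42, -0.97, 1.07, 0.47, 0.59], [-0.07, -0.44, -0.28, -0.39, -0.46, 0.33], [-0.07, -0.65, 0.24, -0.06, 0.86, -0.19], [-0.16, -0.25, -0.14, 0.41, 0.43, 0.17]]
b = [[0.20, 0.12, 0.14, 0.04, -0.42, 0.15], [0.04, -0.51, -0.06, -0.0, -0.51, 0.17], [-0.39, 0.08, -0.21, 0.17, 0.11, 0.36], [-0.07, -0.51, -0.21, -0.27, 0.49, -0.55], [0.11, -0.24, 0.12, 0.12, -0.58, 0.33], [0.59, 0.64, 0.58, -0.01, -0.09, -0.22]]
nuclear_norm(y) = 6.64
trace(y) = -0.07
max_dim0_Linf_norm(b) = 0.64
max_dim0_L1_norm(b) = 2.2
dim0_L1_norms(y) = [1.3, 2.6, 3.11, 2.73, 3.65, 3.11]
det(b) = -0.00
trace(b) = -1.59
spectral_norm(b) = 1.32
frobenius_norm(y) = 3.26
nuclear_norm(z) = 4.07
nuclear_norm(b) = 3.43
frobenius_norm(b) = 1.95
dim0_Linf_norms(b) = [0.59, 0.64, 0.58, 0.27, 0.58, 0.55]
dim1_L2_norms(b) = [0.52, 0.74, 0.61, 0.96, 0.74, 1.07]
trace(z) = 0.24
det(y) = 0.01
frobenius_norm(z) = 2.39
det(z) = -0.00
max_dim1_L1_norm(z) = 3.1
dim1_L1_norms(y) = [3.09, 3.82, 3.99, 1.97, 2.07, 1.56]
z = y @ b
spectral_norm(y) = 2.36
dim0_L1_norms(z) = [2.44, 1.95, 2.03, 0.79, 1.71, 2.03]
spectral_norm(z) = 1.83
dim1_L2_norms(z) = [1.3, 0.97, 1.43, 0.87, 0.41, 0.34]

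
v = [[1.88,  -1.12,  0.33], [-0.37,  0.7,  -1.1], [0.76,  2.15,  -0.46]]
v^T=[[1.88,-0.37,0.76], [-1.12,0.7,2.15], [0.33,-1.10,-0.46]]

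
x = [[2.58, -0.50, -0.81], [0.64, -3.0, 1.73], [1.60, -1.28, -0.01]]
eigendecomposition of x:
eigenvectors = [[-0.82,0.31,-0.17], [-0.28,0.56,-0.89], [-0.49,0.76,-0.42]]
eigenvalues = [1.92, -0.3, -2.05]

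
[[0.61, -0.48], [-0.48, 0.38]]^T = [[0.61, -0.48],[-0.48, 0.38]]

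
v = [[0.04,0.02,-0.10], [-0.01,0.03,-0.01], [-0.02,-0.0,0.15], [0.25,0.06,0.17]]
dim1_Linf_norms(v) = [0.1, 0.03, 0.15, 0.25]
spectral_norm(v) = 0.32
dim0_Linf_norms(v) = [0.25, 0.06, 0.17]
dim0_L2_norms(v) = [0.25, 0.07, 0.25]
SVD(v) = [[0.11, 0.61, 0.23],[0.03, 0.04, 0.94],[-0.27, -0.74, 0.23],[-0.96, 0.28, -0.01]] @ diag([0.31869248577372183, 0.1683272268875704, 0.033181986072363216]) @ [[-0.72, -0.17, -0.67], [0.65, 0.18, -0.74], [-0.25, 0.97, 0.02]]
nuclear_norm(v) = 0.52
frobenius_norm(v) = 0.36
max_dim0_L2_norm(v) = 0.25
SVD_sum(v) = [[-0.03, -0.01, -0.02],[-0.01, -0.00, -0.01],[0.06, 0.01, 0.06],[0.22, 0.05, 0.20]] + [[0.07, 0.02, -0.08], [0.0, 0.00, -0.00], [-0.08, -0.02, 0.09], [0.03, 0.01, -0.03]] + [[-0.0, 0.01, 0.00], [-0.01, 0.03, 0.0], [-0.00, 0.01, 0.00], [0.0, -0.00, -0.0]]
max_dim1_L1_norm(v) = 0.48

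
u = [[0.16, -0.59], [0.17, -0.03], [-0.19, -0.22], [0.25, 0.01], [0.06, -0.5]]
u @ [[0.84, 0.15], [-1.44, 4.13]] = [[0.98, -2.41],[0.19, -0.1],[0.16, -0.94],[0.20, 0.08],[0.77, -2.06]]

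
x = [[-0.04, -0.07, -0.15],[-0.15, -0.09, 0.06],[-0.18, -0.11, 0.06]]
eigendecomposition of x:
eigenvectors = [[0.66, 0.63, 0.56],[0.47, -0.52, -0.80],[0.59, -0.58, 0.22]]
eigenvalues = [-0.23, 0.16, -0.0]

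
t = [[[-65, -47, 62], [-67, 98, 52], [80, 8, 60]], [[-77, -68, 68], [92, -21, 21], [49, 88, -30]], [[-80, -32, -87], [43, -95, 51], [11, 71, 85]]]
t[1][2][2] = -30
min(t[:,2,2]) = -30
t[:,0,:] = [[-65, -47, 62], [-77, -68, 68], [-80, -32, -87]]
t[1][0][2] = 68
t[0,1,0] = -67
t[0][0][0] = -65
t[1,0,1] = -68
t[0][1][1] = 98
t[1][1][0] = 92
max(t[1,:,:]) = 92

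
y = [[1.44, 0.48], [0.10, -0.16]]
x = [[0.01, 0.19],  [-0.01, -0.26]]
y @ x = [[0.01, 0.15], [0.00, 0.06]]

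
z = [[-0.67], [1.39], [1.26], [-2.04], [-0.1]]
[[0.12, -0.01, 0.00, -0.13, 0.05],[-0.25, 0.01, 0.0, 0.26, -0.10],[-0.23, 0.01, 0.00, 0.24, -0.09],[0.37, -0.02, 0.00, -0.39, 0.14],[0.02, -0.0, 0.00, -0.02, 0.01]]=z @ [[-0.18, 0.01, 0.00, 0.19, -0.07]]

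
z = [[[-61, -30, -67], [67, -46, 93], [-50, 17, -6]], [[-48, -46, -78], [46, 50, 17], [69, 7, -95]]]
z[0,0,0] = -61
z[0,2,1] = 17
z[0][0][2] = -67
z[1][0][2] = -78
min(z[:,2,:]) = -95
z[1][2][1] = 7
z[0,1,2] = 93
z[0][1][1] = -46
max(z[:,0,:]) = -30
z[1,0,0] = -48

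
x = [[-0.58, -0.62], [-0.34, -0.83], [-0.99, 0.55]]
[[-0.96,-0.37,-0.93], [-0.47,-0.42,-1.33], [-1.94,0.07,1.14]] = x@ [[1.85, 0.17, -0.21], [-0.19, 0.44, 1.69]]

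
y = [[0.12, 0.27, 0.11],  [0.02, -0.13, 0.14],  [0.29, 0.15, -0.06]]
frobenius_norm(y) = 0.50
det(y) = 0.01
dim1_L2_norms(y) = [0.32, 0.19, 0.33]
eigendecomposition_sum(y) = [[(0.17-0j), (0.14+0j), 0.10+0.00j], [(0.06-0j), (0.05+0j), 0.03+0.00j], [0.16-0.00j, 0.13+0.00j, 0.09+0.00j]] + [[(-0.03+0.06j),(0.07+0.02j),0.00-0.07j], [(-0.02-0.08j),(-0.09+0.03j),(0.05+0.08j)], [0.07+0.01j,0.01-0.08j,-0.08+0.01j]] + [[-0.03-0.06j, 0.07-0.02j, 0.07j],[(-0.02+0.08j), -0.09-0.03j, (0.05-0.08j)],[0.07-0.01j, (0.01+0.08j), -0.08-0.01j]]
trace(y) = -0.07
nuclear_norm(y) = 0.79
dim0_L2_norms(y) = [0.31, 0.34, 0.19]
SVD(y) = [[-0.66, -0.73, -0.16], [0.19, -0.38, 0.91], [-0.72, 0.57, 0.39]] @ diag([0.4233334786013132, 0.19189880242501492, 0.1745382924264946]) @ [[-0.67, -0.74, -0.01], [0.37, -0.33, -0.87], [0.64, -0.59, 0.49]]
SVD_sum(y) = [[0.19,0.21,0.0], [-0.06,-0.06,-0.0], [0.21,0.23,0.0]] + [[-0.05,0.05,0.12],  [-0.03,0.02,0.06],  [0.04,-0.04,-0.10]] + [[-0.02, 0.02, -0.01], [0.10, -0.09, 0.08], [0.04, -0.04, 0.03]]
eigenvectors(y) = [[(0.72+0j), (-0.4-0.3j), -0.40+0.30j],[(0.24+0j), (0.67+0j), 0.67-0.00j],[(0.66+0j), (-0.23+0.5j), (-0.23-0.5j)]]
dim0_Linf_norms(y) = [0.29, 0.27, 0.14]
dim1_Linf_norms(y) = [0.27, 0.14, 0.29]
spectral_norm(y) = 0.42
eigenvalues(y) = [(0.31+0j), (-0.19+0.1j), (-0.19-0.1j)]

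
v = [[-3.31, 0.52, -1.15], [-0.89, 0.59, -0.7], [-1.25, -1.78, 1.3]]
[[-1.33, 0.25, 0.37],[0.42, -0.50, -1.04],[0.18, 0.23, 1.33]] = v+[[1.98, -0.27, 1.52], [1.31, -1.09, -0.34], [1.43, 2.01, 0.03]]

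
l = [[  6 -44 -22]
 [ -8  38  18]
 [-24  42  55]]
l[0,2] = -22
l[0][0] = 6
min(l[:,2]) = -22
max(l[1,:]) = 38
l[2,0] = -24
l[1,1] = 38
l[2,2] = 55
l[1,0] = -8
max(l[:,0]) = 6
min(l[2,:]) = -24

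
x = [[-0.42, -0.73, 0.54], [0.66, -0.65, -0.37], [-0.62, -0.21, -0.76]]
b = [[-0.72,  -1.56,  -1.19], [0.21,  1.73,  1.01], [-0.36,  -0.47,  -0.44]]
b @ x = [[0.01, 1.79, 1.09], [0.43, -1.49, -1.29], [0.11, 0.66, 0.31]]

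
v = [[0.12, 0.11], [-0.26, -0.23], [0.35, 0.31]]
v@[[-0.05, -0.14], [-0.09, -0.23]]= [[-0.02, -0.04], [0.03, 0.09], [-0.05, -0.12]]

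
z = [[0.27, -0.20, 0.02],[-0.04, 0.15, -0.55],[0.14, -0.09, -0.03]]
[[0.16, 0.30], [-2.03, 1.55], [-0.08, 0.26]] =z @ [[-2.4, -1.12], [-3.75, -3.38], [2.85, -3.66]]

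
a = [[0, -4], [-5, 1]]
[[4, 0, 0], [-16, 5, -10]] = a@[[3, -1, 2], [-1, 0, 0]]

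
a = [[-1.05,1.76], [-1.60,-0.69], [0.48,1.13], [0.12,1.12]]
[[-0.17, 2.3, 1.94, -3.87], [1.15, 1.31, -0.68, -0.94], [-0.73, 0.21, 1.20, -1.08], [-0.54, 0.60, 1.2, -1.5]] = a@[[-0.54, -1.1, -0.04, 1.22], [-0.42, 0.65, 1.08, -1.47]]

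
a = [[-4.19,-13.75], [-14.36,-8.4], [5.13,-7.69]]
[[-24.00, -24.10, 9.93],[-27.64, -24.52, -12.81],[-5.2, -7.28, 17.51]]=a @ [[1.10, 0.83, 1.60], [1.41, 1.50, -1.21]]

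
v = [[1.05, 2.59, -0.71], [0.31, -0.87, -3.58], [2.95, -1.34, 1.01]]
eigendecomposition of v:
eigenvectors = [[(0.63+0j), 0.63-0.00j, (0.38+0j)], [0.31+0.42j, 0.31-0.42j, -0.78+0.00j], [0.06-0.57j, (0.06+0.57j), -0.50+0.00j]]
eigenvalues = [(2.26+2.38j), (2.26-2.38j), (-3.32+0j)]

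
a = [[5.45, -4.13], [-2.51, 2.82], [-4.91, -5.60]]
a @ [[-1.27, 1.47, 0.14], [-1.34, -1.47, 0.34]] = [[-1.39, 14.08, -0.64], [-0.59, -7.84, 0.61], [13.74, 1.01, -2.59]]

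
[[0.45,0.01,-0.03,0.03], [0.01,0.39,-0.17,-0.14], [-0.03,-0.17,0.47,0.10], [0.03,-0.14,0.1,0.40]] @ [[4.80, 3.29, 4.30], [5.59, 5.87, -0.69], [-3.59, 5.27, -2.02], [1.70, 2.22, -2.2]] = [[2.37, 1.45, 1.92], [2.60, 1.12, 0.43], [-2.61, 1.60, -1.18], [-0.32, 0.69, -0.86]]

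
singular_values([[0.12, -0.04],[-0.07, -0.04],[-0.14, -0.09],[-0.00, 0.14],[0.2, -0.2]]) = [0.32, 0.21]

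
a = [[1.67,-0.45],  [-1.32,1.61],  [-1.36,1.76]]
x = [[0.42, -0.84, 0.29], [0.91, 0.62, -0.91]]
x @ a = [[1.42, -1.03], [1.94, -1.01]]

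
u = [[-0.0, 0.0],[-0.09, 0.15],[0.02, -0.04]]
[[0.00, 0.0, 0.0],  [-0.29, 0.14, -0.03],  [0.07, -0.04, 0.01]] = u @ [[1.02, -0.23, -1.39], [-1.34, 0.79, -1.03]]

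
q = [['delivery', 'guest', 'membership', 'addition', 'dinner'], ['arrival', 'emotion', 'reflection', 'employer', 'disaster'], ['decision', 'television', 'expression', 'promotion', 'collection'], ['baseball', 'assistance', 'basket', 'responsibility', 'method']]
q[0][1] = 'guest'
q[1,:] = ['arrival', 'emotion', 'reflection', 'employer', 'disaster']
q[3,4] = 'method'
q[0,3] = 'addition'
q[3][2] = 'basket'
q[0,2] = 'membership'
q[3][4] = 'method'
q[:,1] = ['guest', 'emotion', 'television', 'assistance']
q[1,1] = 'emotion'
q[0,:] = ['delivery', 'guest', 'membership', 'addition', 'dinner']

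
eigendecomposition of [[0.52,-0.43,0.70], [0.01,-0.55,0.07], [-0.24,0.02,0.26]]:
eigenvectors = [[-0.86+0.00j, -0.86-0.00j, 0.33+0.00j], [-0.01-0.03j, (-0.01+0.03j), 0.94+0.00j], [0.16-0.49j, 0.16+0.49j, (0.08+0j)]]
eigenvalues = [(0.39+0.38j), (0.39-0.38j), (-0.54+0j)]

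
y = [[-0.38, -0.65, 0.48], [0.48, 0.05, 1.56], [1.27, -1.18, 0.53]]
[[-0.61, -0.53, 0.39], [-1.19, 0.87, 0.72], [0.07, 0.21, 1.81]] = y @ [[0.44, 0.66, 0.61], [0.01, 0.68, -0.74], [-0.90, 0.33, 0.30]]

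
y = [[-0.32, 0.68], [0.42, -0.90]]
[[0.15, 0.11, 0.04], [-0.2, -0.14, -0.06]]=y @ [[0.47,  -0.65,  0.57], [0.44,  -0.15,  0.33]]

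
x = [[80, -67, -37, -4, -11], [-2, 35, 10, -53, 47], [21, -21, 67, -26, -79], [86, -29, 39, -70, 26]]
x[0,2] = -37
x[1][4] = 47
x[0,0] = 80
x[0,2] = -37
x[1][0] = -2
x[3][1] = -29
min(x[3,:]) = -70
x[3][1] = -29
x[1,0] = -2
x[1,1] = 35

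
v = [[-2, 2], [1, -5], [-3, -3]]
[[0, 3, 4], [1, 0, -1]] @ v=[[-9, -27], [1, 5]]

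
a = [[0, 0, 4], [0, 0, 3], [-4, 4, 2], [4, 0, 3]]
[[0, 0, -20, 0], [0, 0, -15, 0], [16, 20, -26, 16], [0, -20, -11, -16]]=a@[[0, -5, 1, -4], [4, 0, -3, 0], [0, 0, -5, 0]]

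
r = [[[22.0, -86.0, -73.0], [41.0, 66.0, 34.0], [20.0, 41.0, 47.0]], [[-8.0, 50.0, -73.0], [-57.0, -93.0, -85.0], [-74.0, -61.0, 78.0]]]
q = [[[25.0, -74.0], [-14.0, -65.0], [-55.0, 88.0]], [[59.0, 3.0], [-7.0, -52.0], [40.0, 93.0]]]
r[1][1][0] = -57.0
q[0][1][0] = -14.0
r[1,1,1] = -93.0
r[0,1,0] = 41.0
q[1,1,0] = -7.0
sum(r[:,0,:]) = -168.0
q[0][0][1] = -74.0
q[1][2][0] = 40.0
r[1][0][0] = -8.0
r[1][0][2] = -73.0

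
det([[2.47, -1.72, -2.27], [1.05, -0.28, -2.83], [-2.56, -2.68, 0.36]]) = -22.778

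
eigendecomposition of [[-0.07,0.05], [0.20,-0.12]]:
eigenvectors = [[0.54, -0.36], [0.84, 0.93]]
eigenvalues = [0.01, -0.2]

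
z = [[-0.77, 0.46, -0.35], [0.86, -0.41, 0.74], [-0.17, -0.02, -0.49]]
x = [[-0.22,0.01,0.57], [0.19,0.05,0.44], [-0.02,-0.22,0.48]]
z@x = [[0.26, 0.09, -0.4], [-0.28, -0.17, 0.66], [0.04, 0.11, -0.34]]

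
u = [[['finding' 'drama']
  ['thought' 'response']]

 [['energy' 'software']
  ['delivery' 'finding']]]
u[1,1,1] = 'finding'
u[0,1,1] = 'response'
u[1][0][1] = 'software'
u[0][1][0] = 'thought'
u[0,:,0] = ['finding', 'thought']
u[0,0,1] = 'drama'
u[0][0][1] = 'drama'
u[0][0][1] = 'drama'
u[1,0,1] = 'software'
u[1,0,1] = 'software'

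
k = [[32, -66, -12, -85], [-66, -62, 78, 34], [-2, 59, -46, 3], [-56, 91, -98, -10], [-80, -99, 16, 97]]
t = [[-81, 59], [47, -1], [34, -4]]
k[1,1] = -62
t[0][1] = 59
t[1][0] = 47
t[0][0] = -81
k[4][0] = -80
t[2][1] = -4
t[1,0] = 47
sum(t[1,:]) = 46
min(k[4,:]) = -99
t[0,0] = -81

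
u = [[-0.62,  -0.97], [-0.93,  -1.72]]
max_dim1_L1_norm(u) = 2.65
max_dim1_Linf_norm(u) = 1.72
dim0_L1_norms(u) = [1.55, 2.69]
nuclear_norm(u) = 2.34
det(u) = 0.16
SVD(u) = [[-0.51,-0.86], [-0.86,0.51]] @ diag([2.267895847690361, 0.07244600768034586]) @ [[0.49, 0.87], [0.87, -0.49]]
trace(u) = -2.34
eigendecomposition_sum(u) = [[-0.05, 0.03], [0.03, -0.02]] + [[-0.57, -1.0], [-0.96, -1.70]]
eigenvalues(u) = [-0.07, -2.27]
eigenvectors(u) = [[0.87, 0.51],[-0.49, 0.86]]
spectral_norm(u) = 2.27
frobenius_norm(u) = 2.27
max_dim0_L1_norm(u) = 2.69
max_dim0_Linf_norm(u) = 1.72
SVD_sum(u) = [[-0.57, -1.0], [-0.96, -1.70]] + [[-0.05, 0.03], [0.03, -0.02]]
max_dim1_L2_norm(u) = 1.96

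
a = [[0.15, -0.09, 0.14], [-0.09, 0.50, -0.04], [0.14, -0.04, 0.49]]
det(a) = 0.02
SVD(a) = [[0.35,0.07,-0.94], [-0.62,0.76,-0.17], [0.7,0.64,0.31]] @ diag([0.5949084261492095, 0.45791238660708633, 0.08717918724370416]) @ [[0.35, -0.62, 0.70],[0.07, 0.76, 0.64],[-0.94, -0.17, 0.31]]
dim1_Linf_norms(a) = [0.15, 0.5, 0.49]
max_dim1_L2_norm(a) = 0.51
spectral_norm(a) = 0.59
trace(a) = 1.14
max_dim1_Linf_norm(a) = 0.5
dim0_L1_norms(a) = [0.38, 0.63, 0.67]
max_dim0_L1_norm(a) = 0.67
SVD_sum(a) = [[0.07, -0.13, 0.14], [-0.13, 0.23, -0.26], [0.14, -0.26, 0.29]] + [[0.00, 0.02, 0.02], [0.02, 0.27, 0.22], [0.02, 0.22, 0.19]] + [[0.08, 0.01, -0.03],[0.01, 0.0, -0.0],[-0.03, -0.0, 0.01]]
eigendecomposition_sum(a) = [[0.08, 0.01, -0.03], [0.01, 0.0, -0.0], [-0.03, -0.0, 0.01]] + [[0.07, -0.13, 0.14], [-0.13, 0.23, -0.26], [0.14, -0.26, 0.29]] + [[0.00,0.02,0.02], [0.02,0.27,0.22], [0.02,0.22,0.19]]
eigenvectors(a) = [[-0.94, -0.35, 0.07], [-0.17, 0.62, 0.76], [0.31, -0.7, 0.64]]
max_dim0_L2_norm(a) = 0.51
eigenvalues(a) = [0.09, 0.59, 0.46]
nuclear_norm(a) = 1.14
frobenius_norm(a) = 0.76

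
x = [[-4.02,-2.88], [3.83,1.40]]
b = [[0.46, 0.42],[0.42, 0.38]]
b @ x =[[-0.24, -0.74], [-0.23, -0.68]]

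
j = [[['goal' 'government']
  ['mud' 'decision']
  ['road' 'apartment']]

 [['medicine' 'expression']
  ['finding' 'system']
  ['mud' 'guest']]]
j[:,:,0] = [['goal', 'mud', 'road'], ['medicine', 'finding', 'mud']]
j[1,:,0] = ['medicine', 'finding', 'mud']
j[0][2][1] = 'apartment'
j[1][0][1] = 'expression'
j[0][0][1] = 'government'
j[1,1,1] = 'system'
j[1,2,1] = 'guest'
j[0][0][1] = 'government'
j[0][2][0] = 'road'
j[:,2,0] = ['road', 'mud']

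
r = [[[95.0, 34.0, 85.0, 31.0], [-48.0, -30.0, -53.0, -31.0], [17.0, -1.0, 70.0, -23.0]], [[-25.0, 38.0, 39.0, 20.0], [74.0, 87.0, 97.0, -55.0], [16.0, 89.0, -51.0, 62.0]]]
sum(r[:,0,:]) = 317.0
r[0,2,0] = 17.0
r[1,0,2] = 39.0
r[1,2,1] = 89.0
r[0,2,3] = -23.0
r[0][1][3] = -31.0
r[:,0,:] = [[95.0, 34.0, 85.0, 31.0], [-25.0, 38.0, 39.0, 20.0]]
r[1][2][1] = 89.0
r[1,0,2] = 39.0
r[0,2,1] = -1.0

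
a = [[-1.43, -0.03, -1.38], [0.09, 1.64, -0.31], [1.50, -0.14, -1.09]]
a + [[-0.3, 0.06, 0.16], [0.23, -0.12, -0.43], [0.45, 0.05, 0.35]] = [[-1.73,  0.03,  -1.22],  [0.32,  1.52,  -0.74],  [1.95,  -0.09,  -0.74]]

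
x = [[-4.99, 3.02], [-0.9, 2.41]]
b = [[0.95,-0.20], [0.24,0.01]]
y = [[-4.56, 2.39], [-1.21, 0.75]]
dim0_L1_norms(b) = [1.19, 0.21]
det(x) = -9.31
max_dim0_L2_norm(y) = 4.72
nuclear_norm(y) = 5.44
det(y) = -0.53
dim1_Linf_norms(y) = [4.56, 1.21]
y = b @ x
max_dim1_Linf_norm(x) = 4.99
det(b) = 0.06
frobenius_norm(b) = 1.00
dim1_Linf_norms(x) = [4.99, 2.41]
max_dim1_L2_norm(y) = 5.15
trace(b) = 0.96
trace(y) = -3.81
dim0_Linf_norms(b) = [0.95, 0.2]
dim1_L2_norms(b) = [0.97, 0.24]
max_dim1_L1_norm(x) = 8.01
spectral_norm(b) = 1.00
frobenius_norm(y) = 5.34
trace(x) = -2.58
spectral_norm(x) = 6.20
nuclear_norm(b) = 1.06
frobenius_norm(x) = 6.37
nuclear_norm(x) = 7.70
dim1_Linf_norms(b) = [0.95, 0.24]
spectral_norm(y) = 5.34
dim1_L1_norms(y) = [6.95, 1.96]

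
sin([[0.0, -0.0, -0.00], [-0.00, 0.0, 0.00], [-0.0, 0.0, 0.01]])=[[0.0, 0.00, 0.00],[0.00, 0.00, 0.0],[0.00, 0.00, 0.01]]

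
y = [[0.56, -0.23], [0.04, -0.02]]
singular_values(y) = [0.61, 0.0]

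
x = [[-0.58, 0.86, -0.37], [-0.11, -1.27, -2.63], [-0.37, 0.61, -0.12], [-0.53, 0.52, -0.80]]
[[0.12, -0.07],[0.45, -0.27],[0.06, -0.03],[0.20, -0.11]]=x @ [[-3.11,1.76], [-1.64,0.93], [0.75,-0.42]]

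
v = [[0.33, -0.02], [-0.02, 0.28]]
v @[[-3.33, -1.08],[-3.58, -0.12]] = [[-1.03, -0.35],  [-0.94, -0.01]]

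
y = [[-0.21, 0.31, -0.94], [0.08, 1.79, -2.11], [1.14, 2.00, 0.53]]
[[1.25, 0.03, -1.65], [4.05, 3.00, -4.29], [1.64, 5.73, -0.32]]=y@[[1.59,  0.92,  1.2], [0.33,  2.21,  -1.14], [-1.58,  0.49,  1.11]]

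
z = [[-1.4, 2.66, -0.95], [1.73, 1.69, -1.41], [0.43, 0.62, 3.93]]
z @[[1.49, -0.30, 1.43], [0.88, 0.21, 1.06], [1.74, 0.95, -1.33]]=[[-1.4, 0.08, 2.08],[1.61, -1.50, 6.14],[8.02, 3.73, -3.95]]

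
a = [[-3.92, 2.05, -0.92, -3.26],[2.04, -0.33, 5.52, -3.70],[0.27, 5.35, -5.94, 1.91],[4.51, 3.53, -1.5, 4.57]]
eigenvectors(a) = [[-0.39+0.00j, (0.69+0j), (0.24-0.26j), 0.24+0.26j], [0.52+0.00j, -0.25+0.00j, -0.04-0.50j, -0.04+0.50j], [-0.76+0.00j, -0.50+0.00j, -0.26-0.21j, -0.26+0.21j], [(-0.09+0j), -0.46+0.00j, -0.72+0.00j, (-0.72-0j)]]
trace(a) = -5.62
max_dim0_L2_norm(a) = 8.3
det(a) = 345.16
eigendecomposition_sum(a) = [[-1.08+0.00j, 1.79-0.00j, -3.00+0.00j, (0.64-0j)], [1.45-0.00j, -2.42+0.00j, (4.05-0j), -0.86+0.00j], [(-2.12+0j), (3.53-0j), -5.90+0.00j, 1.26-0.00j], [-0.25+0.00j, (0.42-0j), -0.70+0.00j, (0.15-0j)]] + [[-1.52+0.00j, (0.32-0j), (1.1-0j), (-0.92-0j)], [(0.56-0j), -0.12+0.00j, -0.40+0.00j, (0.34+0j)], [1.10-0.00j, (-0.23+0j), -0.80+0.00j, (0.66+0j)], [(1.02-0j), -0.22+0.00j, (-0.74+0j), 0.62+0.00j]] + [[(-0.66+0.62j), -0.03+1.07j, 0.49+0.43j, (-1.49-0.13j)], [(0.01+1.31j), (1.1+1.08j), 0.94-0.09j, -1.59+1.45j], [(0.64+0.58j), (1.03-0.05j), 0.38-0.50j, (-0.01+1.43j)], [1.87+0.12j, (1.66-1.46j), -0.03-1.35j, 1.90+2.42j]] + [[(-0.66-0.62j),(-0.03-1.07j),0.49-0.43j,(-1.49+0.13j)], [(0.01-1.31j),(1.1-1.08j),0.94+0.09j,(-1.59-1.45j)], [(0.64-0.58j),1.03+0.05j,(0.38+0.5j),-0.01-1.43j], [1.87-0.12j,(1.66+1.46j),-0.03+1.35j,(1.9-2.42j)]]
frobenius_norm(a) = 14.25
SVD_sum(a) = [[-0.1, -0.32, 0.44, -0.33], [-0.87, -2.75, 3.71, -2.81], [1.23, 3.88, -5.24, 3.97], [0.93, 2.94, -3.97, 3.00]] + [[-4.05,0.63,-2.16,-2.21], [1.88,-0.29,1.0,1.02], [-1.67,0.26,-0.89,-0.91], [3.52,-0.54,1.88,1.92]] + [[0.51, 1.57, 0.52, -1.01], [0.91, 2.79, 0.93, -1.79], [0.45, 1.38, 0.46, -0.88], [0.32, 0.97, 0.32, -0.62]] + [[-0.28, 0.18, 0.28, 0.29], [0.12, -0.08, -0.12, -0.12], [0.26, -0.17, -0.26, -0.27], [-0.26, 0.17, 0.27, 0.27]]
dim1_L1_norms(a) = [10.15, 11.59, 13.47, 14.11]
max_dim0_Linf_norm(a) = 5.94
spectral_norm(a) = 11.16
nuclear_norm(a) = 24.18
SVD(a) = [[-0.06, 0.68, -0.43, 0.58],[-0.49, -0.32, -0.77, -0.25],[0.69, 0.28, -0.38, -0.54],[0.52, -0.59, -0.27, 0.55]] @ diag([11.15881965021611, 7.512363798943615, 4.61361640663847, 0.8924560597971455]) @ [[0.16, 0.5, -0.68, 0.51], [-0.79, 0.12, -0.42, -0.43], [-0.26, -0.78, -0.26, 0.50], [-0.53, 0.35, 0.54, 0.55]]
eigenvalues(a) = [(-9.25+0j), (-1.81+0j), (2.72+3.63j), (2.72-3.63j)]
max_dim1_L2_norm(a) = 8.22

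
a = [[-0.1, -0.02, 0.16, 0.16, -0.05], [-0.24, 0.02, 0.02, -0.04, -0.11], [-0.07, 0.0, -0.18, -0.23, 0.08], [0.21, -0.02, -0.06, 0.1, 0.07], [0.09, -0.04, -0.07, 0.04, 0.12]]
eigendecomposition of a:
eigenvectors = [[0.69, 0.12, 0.29, -0.12, 0.06], [0.49, -0.52, 0.81, 0.92, -0.66], [-0.34, -0.23, 0.41, -0.06, 0.51], [-0.39, 0.59, -0.20, 0.19, -0.43], [-0.13, 0.56, 0.22, 0.31, 0.33]]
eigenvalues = [-0.27, 0.25, -0.08, 0.0, 0.06]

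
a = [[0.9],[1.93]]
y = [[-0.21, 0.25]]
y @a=[[0.29]]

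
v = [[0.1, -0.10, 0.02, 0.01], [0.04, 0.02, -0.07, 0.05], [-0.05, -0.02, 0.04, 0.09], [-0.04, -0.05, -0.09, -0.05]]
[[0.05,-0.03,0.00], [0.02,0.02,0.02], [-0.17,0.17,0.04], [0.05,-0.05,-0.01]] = v @ [[0.95, -0.66, -0.07], [0.23, -0.23, -0.06], [-0.46, 0.24, -0.01], [-1.09, 1.32, 0.41]]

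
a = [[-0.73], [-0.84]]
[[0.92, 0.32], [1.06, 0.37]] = a @[[-1.26, -0.44]]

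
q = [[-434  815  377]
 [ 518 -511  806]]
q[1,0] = 518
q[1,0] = 518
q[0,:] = [-434, 815, 377]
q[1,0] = 518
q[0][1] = 815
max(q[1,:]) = 806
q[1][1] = -511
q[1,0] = 518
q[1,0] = 518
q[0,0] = -434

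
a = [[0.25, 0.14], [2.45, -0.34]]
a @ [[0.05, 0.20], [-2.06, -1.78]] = [[-0.28, -0.20], [0.82, 1.10]]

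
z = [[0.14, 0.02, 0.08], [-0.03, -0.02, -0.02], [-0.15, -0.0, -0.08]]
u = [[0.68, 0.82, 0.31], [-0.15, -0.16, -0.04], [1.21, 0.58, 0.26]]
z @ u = [[0.19, 0.16, 0.06], [-0.04, -0.03, -0.01], [-0.2, -0.17, -0.07]]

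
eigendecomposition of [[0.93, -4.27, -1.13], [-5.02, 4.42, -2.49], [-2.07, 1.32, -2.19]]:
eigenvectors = [[-0.57, 0.67, -0.70], [0.79, 0.57, -0.41], [0.23, 0.47, 0.58]]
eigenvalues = [7.31, -3.52, -0.63]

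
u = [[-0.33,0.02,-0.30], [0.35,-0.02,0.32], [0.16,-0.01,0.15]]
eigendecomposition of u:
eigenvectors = [[0.66, 0.43, 0.02], [-0.69, -0.73, -1.00], [-0.31, -0.53, -0.09]]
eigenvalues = [-0.21, 0.01, 0.0]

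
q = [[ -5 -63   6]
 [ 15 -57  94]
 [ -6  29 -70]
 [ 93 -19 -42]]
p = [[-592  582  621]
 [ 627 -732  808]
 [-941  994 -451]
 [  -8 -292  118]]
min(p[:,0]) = -941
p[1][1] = -732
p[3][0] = -8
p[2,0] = -941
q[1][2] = 94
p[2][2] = -451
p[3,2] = 118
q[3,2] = -42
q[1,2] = 94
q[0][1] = -63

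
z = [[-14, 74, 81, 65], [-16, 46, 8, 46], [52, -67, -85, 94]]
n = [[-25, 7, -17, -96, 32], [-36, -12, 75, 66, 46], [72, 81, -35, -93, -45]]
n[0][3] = -96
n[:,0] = [-25, -36, 72]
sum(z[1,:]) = 84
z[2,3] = 94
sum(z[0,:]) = 206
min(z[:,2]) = -85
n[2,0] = 72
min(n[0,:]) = -96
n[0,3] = -96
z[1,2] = 8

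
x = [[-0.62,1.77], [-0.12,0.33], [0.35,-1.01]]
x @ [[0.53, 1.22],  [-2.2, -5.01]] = [[-4.22, -9.62], [-0.79, -1.8], [2.41, 5.49]]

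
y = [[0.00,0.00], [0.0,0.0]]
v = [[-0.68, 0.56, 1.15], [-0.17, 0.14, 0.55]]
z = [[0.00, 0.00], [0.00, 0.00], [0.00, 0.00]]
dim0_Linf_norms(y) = [0.0, 0.0]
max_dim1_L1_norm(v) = 2.39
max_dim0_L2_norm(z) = 0.0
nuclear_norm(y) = 0.00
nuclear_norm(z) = 0.00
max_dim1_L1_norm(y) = 0.0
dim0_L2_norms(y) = [0.0, 0.0]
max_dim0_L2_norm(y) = 0.0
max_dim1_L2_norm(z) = 0.0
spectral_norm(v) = 1.56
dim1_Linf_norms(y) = [0.0, 0.0]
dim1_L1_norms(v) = [2.39, 0.86]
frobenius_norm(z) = 0.00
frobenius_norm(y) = 0.00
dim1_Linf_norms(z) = [0.0, 0.0, 0.0]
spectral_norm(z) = 0.00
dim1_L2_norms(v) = [1.45, 0.59]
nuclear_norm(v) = 1.71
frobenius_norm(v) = 1.57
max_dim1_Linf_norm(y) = 0.0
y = v @ z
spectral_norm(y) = 0.00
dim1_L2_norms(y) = [0.0, 0.0]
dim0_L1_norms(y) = [0.0, 0.0]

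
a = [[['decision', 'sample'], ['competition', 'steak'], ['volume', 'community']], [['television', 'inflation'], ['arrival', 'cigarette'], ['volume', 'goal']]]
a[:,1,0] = ['competition', 'arrival']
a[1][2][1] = 'goal'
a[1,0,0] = 'television'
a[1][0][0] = 'television'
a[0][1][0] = 'competition'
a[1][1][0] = 'arrival'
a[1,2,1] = 'goal'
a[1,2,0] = 'volume'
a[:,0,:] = [['decision', 'sample'], ['television', 'inflation']]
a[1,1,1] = 'cigarette'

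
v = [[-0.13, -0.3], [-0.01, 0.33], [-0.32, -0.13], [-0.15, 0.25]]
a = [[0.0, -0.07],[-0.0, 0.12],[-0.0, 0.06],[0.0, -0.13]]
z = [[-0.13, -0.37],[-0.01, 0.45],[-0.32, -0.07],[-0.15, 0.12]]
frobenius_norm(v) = 0.65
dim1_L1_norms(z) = [0.5, 0.46, 0.39, 0.27]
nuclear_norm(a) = 0.20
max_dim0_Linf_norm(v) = 0.33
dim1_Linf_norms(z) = [0.37, 0.45, 0.32, 0.15]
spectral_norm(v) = 0.54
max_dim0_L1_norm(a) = 0.38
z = a + v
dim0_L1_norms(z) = [0.61, 1.01]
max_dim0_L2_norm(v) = 0.53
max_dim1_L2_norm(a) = 0.13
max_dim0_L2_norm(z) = 0.6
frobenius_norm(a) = 0.20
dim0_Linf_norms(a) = [0.0, 0.13]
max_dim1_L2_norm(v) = 0.35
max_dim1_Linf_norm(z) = 0.45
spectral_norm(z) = 0.61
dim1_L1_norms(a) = [0.07, 0.12, 0.06, 0.13]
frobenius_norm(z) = 0.71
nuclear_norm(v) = 0.90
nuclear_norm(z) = 0.97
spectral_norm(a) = 0.20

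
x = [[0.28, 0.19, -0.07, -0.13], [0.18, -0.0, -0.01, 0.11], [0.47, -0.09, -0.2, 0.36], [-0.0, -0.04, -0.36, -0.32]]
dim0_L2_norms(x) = [0.58, 0.21, 0.42, 0.51]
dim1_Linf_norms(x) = [0.28, 0.18, 0.47, 0.36]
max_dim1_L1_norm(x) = 1.12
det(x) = -0.00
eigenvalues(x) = [(-0.29+0.41j), (-0.29-0.41j), (0.36+0j), (-0.02+0j)]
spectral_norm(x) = 0.68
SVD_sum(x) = [[0.13, -0.01, -0.04, 0.09],  [0.17, -0.01, -0.05, 0.11],  [0.5, -0.03, -0.14, 0.34],  [-0.07, 0.00, 0.02, -0.05]] + [[0.06, 0.02, -0.16, -0.15], [-0.0, -0.0, 0.01, 0.01], [0.0, 0.00, -0.01, -0.01], [0.12, 0.04, -0.32, -0.30]] + [[0.09, 0.18, 0.12, -0.07], [0.01, 0.02, 0.02, -0.01], [-0.03, -0.07, -0.05, 0.03], [-0.04, -0.08, -0.06, 0.03]] + [[-0.00, 0.00, -0.0, 0.0], [0.01, -0.01, 0.01, -0.01], [-0.00, 0.00, -0.00, 0.00], [0.00, -0.00, 0.00, -0.00]]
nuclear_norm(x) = 1.50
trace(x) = -0.24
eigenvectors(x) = [[0.07-0.12j, 0.07+0.12j, 0.79+0.00j, -0.36+0.00j],[-0.18+0.07j, -0.18-0.07j, (0.31+0j), 0.70+0.00j],[-0.72+0.00j, -0.72-0.00j, 0.45+0.00j, (-0.44+0j)],[(0.04-0.65j), (0.04+0.65j), -0.26+0.00j, 0.43+0.00j]]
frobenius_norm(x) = 0.90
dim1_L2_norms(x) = [0.37, 0.21, 0.63, 0.48]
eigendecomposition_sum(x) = [[-0.00+0.03j,  0.01-0.02j,  (-0.03-0.04j),  (-0.05+0.02j)],[(0.03-0.03j),  -0.02+0.01j,  (-0+0.06j),  (0.06+0.03j)],[(0.15-0.06j),  (-0.1-0.01j),  -0.09+0.21j,  (0.19+0.17j)],[0.05+0.14j,  0.01-0.09j,  -0.18-0.10j,  (-0.17+0.16j)]] + [[(-0-0.03j),(0.01+0.02j),(-0.03+0.04j),(-0.05-0.02j)],[0.03+0.03j,-0.02-0.01j,(-0-0.06j),(0.06-0.03j)],[0.15+0.06j,(-0.1+0.01j),(-0.09-0.21j),(0.19-0.17j)],[(0.05-0.14j),0.01+0.09j,(-0.18+0.1j),(-0.17-0.16j)]] + [[0.29+0.00j, (0.16+0j), (-0.02-0j), -0.04+0.00j], [0.11+0.00j, (0.06+0j), (-0.01-0j), -0.01+0.00j], [(0.17+0j), 0.09+0.00j, (-0.01-0j), (-0.02+0j)], [-0.09-0.00j, -0.05-0.00j, 0j, (0.01-0j)]] + [[(-0+0j), 0.01-0.00j, (-0-0j), 0.00-0.00j], [0.00-0.00j, (-0.01+0j), 0.00+0.00j, (-0+0j)], [-0.00+0.00j, 0.01-0.00j, (-0-0j), 0.00-0.00j], [-0j, (-0.01+0j), 0.00+0.00j, -0.00+0.00j]]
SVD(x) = [[-0.23,0.43,0.86,-0.16], [-0.3,-0.04,0.11,0.95], [-0.91,0.03,-0.32,-0.26], [0.14,0.9,-0.40,0.12]] @ diag([0.6836675709432652, 0.5118787064025107, 0.2887654942319954, 0.017126929473164534]) @ [[-0.80, 0.05, 0.22, -0.55], [0.26, 0.09, -0.7, -0.66], [0.38, 0.72, 0.5, -0.30], [0.37, -0.69, 0.45, -0.42]]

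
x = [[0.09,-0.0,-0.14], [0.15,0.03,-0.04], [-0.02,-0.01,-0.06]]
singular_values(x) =[0.21, 0.1, 0.0]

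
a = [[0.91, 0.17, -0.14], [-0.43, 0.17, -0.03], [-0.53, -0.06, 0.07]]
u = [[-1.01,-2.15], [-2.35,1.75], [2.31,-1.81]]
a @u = [[-1.64, -1.41], [-0.03, 1.28], [0.84, 0.91]]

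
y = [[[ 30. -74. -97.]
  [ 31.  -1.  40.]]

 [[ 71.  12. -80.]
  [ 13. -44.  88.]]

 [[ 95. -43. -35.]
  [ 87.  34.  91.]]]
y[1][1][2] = 88.0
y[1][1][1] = -44.0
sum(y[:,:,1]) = -116.0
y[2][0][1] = -43.0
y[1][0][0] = 71.0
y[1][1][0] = 13.0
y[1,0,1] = 12.0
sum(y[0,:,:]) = -71.0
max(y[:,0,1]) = 12.0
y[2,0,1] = -43.0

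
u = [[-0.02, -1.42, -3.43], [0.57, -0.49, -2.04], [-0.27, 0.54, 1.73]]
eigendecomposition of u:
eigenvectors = [[(-0.41+0.16j), (-0.41-0.16j), (-0.46+0j)], [0.83+0.00j, 0.83-0.00j, (-0.75+0j)], [(-0.33+0.01j), -0.33-0.01j, (0.47+0j)]]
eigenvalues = [(0.05+0.09j), (0.05-0.09j), (1.13+0j)]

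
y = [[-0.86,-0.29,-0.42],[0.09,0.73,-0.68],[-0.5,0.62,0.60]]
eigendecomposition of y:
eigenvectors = [[(-0.96+0j),(0.04-0.2j),(0.04+0.2j)], [-0.06+0.00j,-0.71+0.00j,-0.71-0.00j], [(-0.28+0j),0.01+0.68j,(0.01-0.68j)]]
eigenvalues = [(-1+0j), (0.73+0.68j), (0.73-0.68j)]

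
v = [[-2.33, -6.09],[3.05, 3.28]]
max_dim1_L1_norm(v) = 8.42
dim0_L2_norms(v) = [3.84, 6.92]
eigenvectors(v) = [[0.82+0.00j, (0.82-0j)], [(-0.38-0.44j), -0.38+0.44j]]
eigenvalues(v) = [(0.47+3.27j), (0.47-3.27j)]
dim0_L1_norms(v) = [5.38, 9.37]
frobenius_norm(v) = 7.91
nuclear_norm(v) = 9.19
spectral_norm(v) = 7.78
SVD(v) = [[-0.83, 0.56], [0.56, 0.83]] @ diag([7.784983534716767, 1.4042547362173359]) @ [[0.47,0.88], [0.88,-0.47]]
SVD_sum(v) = [[-3.02,-5.73], [2.02,3.82]] + [[0.69, -0.36], [1.03, -0.54]]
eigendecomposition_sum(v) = [[(-1.16+1.84j), (-3.04+0.44j)], [(1.52-0.22j), (1.64+1.43j)]] + [[-1.16-1.84j, -3.04-0.44j], [(1.52+0.22j), 1.64-1.43j]]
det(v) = 10.93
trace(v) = 0.95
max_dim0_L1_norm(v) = 9.37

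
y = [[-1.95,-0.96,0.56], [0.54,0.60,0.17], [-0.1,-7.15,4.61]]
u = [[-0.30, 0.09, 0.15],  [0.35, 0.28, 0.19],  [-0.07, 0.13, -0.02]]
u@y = [[0.62, -0.73, 0.54], [-0.55, -1.53, 1.12], [0.21, 0.29, -0.11]]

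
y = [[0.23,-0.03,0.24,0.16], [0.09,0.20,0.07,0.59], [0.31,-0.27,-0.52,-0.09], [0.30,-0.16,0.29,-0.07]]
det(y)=-0.000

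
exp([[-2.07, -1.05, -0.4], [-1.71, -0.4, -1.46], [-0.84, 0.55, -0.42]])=[[0.35, -0.43, 0.19], [-0.35, 0.71, -0.91], [-0.51, 0.59, 0.38]]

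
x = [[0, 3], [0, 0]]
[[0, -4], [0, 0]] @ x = [[0, 0], [0, 0]]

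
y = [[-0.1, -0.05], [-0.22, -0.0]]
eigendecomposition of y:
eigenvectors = [[-0.60, 0.29], [-0.8, -0.96]]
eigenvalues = [-0.17, 0.07]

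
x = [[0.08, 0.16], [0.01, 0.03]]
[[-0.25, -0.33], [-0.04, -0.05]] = x@[[-1.22, -2.6],  [-0.93, -0.74]]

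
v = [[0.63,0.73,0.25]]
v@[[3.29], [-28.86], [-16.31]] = [[-23.07]]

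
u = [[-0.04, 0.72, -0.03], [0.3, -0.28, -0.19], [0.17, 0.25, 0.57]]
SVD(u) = [[0.75, 0.54, 0.38], [-0.41, -0.06, 0.91], [0.52, -0.84, 0.18]] @ diag([0.862037054672184, 0.5523937721957606, 0.30570122147522344]) @ [[-0.08,0.91,0.41], [-0.33,0.36,-0.87], [0.94,0.2,-0.27]]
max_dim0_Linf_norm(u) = 0.72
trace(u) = 0.25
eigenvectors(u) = [[0.77+0.00j, 0.23-0.46j, (0.23+0.46j)],[(-0.64+0j), (0.24-0.25j), 0.24+0.25j],[0.02+0.00j, -0.78+0.00j, (-0.78-0j)]]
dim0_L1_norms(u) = [0.51, 1.25, 0.79]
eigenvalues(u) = [(-0.64+0j), (0.44+0.18j), (0.44-0.18j)]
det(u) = -0.15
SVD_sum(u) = [[-0.05, 0.59, 0.26],[0.03, -0.32, -0.14],[-0.03, 0.41, 0.18]] + [[-0.10, 0.11, -0.26], [0.01, -0.01, 0.03], [0.15, -0.17, 0.40]] + [[0.11, 0.02, -0.03],  [0.26, 0.06, -0.08],  [0.05, 0.01, -0.01]]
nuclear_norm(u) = 1.72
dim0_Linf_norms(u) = [0.3, 0.72, 0.57]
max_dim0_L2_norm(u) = 0.81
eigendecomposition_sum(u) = [[-0.25+0.00j, (0.47-0j), (0.07-0j)], [0.21-0.00j, (-0.38+0j), -0.06+0.00j], [-0.01+0.00j, (0.01-0j), -0j]] + [[0.11+0.12j, (0.13+0.15j), -0.05+0.19j], [(0.05+0.1j), (0.05+0.12j), -0.07+0.11j], [(0.09-0.23j), 0.12-0.28j, 0.28-0.06j]] + [[(0.11-0.12j), (0.13-0.15j), -0.05-0.19j], [(0.05-0.1j), 0.05-0.12j, (-0.07-0.11j)], [(0.09+0.23j), 0.12+0.28j, 0.28+0.06j]]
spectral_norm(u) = 0.86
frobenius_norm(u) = 1.07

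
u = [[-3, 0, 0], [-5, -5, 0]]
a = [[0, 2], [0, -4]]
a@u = [[-10, -10, 0], [20, 20, 0]]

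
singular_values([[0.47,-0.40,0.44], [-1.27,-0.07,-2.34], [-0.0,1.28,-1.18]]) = [2.97, 1.32, 0.34]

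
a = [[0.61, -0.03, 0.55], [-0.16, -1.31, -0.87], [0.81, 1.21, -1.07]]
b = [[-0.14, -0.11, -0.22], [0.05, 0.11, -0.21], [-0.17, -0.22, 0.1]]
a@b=[[-0.18, -0.19, -0.07], [0.1, 0.06, 0.22], [0.13, 0.28, -0.54]]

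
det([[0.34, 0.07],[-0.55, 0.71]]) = 0.280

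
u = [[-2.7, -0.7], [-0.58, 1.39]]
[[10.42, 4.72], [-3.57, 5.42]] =u@[[-2.88, -2.49], [-3.77, 2.86]]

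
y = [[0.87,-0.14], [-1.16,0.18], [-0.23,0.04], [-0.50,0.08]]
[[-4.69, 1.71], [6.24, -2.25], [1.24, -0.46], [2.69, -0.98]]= y @ [[-5.24, 1.37], [0.91, -3.67]]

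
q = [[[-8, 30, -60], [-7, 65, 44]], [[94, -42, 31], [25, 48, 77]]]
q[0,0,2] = -60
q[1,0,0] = 94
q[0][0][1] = 30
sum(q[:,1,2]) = 121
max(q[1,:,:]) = 94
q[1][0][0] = 94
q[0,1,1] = 65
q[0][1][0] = -7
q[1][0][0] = 94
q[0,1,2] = 44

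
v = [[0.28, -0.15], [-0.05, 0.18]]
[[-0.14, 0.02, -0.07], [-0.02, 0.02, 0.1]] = v @[[-0.68, 0.14, 0.04], [-0.32, 0.13, 0.56]]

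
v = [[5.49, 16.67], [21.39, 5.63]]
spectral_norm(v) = 25.07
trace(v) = 11.12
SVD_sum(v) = [[11.49, 7.64], [17.43, 11.58]] + [[-6.0, 9.03], [3.96, -5.95]]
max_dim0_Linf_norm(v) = 21.39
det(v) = -325.66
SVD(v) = [[-0.55, -0.83], [-0.83, 0.55]] @ diag([25.070261192531706, 12.989996294773874]) @ [[-0.83,-0.55], [0.55,-0.83]]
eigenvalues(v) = [-13.32, 24.44]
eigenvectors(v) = [[-0.66, -0.66], [0.75, -0.75]]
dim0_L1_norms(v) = [26.88, 22.3]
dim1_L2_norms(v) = [17.55, 22.12]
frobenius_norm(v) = 28.24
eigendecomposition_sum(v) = [[-6.69, 5.88], [7.55, -6.64]] + [[12.18, 10.79], [13.84, 12.27]]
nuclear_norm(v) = 38.06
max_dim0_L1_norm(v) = 26.88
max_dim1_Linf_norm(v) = 21.39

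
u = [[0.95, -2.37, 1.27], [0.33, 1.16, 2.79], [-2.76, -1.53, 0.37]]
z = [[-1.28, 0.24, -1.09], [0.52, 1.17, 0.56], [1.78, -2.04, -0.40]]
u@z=[[-0.19, -5.14, -2.87], [5.15, -4.26, -0.83], [3.4, -3.21, 2.0]]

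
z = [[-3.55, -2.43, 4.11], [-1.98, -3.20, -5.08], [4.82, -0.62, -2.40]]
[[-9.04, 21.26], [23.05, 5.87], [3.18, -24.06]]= z @ [[-1.24, -4.59], [-0.64, -0.47], [-3.65, 0.93]]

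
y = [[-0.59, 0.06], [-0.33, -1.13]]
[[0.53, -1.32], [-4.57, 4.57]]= y @ [[-0.47, 1.77], [4.18, -4.56]]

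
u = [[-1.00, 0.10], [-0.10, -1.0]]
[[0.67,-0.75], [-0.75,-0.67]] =u @ [[-0.59, 0.81], [0.81, 0.59]]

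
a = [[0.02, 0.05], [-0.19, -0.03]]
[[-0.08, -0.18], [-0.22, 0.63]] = a@ [[1.54, -2.93], [-2.3, -2.52]]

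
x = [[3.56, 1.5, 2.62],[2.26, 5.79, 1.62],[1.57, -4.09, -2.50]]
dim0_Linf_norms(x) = [3.56, 5.79, 2.62]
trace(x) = 6.85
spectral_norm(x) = 8.28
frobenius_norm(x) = 9.41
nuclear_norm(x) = 14.22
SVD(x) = [[-0.42,0.73,-0.53], [-0.76,0.04,0.65], [0.5,0.68,0.54]] @ diag([8.27711347514255, 4.044382590074753, 1.9024883665121057]) @ [[-0.29, -0.85, -0.43], [0.93, -0.36, 0.07], [0.22, 0.38, -0.9]]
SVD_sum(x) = [[1.01,2.95,1.49], [1.85,5.38,2.72], [-1.20,-3.51,-1.77]] + [[2.77, -1.06, 0.22], [0.15, -0.06, 0.01], [2.55, -0.98, 0.20]] + [[-0.22,  -0.39,  0.92], [0.27,  0.47,  -1.11], [0.22,  0.39,  -0.93]]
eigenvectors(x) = [[-0.09, -0.13, -0.37], [-0.89, 0.84, -0.08], [0.45, -0.52, 0.93]]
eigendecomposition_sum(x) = [[1.7, 0.71, 0.73], [17.67, 7.37, 7.58], [-9.06, -3.78, -3.89]] + [[2.29, 0.25, 0.92], [-15.31, -1.69, -6.17], [9.54, 1.05, 3.85]] + [[-0.43,0.54,0.97], [-0.09,0.12,0.21], [1.1,-1.36,-2.45]]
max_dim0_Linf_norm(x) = 5.79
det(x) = -63.69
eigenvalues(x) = [5.18, 4.44, -2.77]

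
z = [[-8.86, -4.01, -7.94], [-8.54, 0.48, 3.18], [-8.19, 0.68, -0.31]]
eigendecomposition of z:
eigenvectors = [[-0.82, -0.43, -0.02],  [-0.36, 0.75, -0.89],  [-0.44, 0.51, 0.46]]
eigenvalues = [-14.92, 7.57, -1.33]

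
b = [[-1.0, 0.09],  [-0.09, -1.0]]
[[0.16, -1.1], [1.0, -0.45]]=b @ [[-0.25, 1.13],[-0.98, 0.35]]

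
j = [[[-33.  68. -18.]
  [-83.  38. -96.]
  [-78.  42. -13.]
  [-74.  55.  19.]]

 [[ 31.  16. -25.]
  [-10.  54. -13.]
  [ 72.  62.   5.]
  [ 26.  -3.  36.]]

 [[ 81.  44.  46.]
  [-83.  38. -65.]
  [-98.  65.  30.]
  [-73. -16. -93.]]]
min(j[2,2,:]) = -98.0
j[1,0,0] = 31.0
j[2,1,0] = -83.0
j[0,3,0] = -74.0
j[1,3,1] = -3.0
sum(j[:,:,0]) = -322.0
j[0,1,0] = -83.0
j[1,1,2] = -13.0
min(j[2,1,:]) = -83.0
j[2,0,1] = 44.0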